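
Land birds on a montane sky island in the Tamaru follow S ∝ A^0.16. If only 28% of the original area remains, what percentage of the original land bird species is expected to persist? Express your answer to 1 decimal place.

81.6%

S_new/S_old = (A_new/A_old)^z = 0.28^0.16
= exp(0.16 × ln 0.28) = exp(0.16 × -1.2730) = exp(-0.2037) ≈ 0.8157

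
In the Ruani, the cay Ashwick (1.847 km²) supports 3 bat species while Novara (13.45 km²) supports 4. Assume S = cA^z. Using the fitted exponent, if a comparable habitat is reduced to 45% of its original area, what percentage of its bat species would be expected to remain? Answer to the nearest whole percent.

z = ln(4/3) / ln(13.45/1.847) = 0.2877 / 1.9854 = 0.1449
S_new/S_old = (A_new/A_old)^z = 0.45^0.1449 = exp(0.1449 × -0.7985) = 0.8907

89%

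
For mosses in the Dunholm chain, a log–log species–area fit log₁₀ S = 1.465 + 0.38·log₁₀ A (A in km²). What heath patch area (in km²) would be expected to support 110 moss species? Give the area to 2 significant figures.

33 km²

110 = 29.17 × A^0.38  ⇒  A^0.38 = 110/29.17 = 3.77
ln A = ln(3.77) / 0.38 = 1.3272 / 0.38 = 3.4926
A = e^3.4926 ≈ 32.87 km²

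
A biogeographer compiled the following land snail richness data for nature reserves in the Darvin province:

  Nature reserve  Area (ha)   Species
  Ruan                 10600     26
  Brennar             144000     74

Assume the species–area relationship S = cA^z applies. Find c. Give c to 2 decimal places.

z = ln(S₂/S₁) / ln(A₂/A₁) = ln(74/26) / ln(144000/10600) = 1.0460 / 2.6090 = 0.4009
c = S₁ / A₁^z = 26 / 10600^0.4009 = 26 / 41.1 = 0.6327

0.63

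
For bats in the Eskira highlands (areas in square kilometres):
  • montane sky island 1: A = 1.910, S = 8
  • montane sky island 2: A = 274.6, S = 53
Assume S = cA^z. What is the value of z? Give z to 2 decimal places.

Taking logs: ln S = ln c + z ln A, so z = (ln S₂ − ln S₁)/(ln A₂ − ln A₁).
z = ln(53/8) / ln(274.6/1.91) = ln(6.625) / ln(143.8) = 1.8909 / 4.9682 = 0.3806

0.38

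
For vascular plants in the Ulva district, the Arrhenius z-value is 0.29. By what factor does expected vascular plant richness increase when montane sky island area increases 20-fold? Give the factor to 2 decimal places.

2.38

S₂/S₁ = (A₂/A₁)^z = 20^0.29
ln(S₂/S₁) = 0.29 × ln 20 = 0.29 × 2.9957 = 0.8688
S₂/S₁ = e^0.8688 ≈ 2.384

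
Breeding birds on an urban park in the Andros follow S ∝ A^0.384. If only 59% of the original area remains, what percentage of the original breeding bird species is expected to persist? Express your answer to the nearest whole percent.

S_new/S_old = (A_new/A_old)^z = 0.59^0.384
= exp(0.384 × ln 0.59) = exp(0.384 × -0.5276) = exp(-0.2026) ≈ 0.8166

82%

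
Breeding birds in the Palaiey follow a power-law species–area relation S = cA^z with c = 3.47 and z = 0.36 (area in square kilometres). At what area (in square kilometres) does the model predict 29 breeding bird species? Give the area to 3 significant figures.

364 square kilometres

29 = 3.47 × A^0.36  ⇒  A^0.36 = 29/3.47 = 8.357
ln A = ln(8.357) / 0.36 = 2.1231 / 0.36 = 5.8976
A = e^5.8976 ≈ 364.2 square kilometres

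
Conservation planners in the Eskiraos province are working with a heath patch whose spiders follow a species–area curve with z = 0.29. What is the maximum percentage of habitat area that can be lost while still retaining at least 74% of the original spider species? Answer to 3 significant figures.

Need (A_new/A_old)^0.29 = 0.74, so A_new/A_old = 0.74^(1/0.29) = 0.74^3.448
ln(A_new/A_old) = ln 0.74 / 0.29 = -0.3011 / 0.29 = -1.0383
A_new/A_old = e^-1.0383 ≈ 0.3541
Fraction that can be lost = 1 − 0.3541 = 0.6459

64.6%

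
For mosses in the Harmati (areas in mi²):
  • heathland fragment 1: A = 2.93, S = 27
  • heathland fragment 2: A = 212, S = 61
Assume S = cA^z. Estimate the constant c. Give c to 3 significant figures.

22.0

z = ln(S₂/S₁) / ln(A₂/A₁) = ln(61/27) / ln(212/2.93) = 0.8150 / 4.2816 = 0.1904
c = S₁ / A₁^z = 27 / 2.93^0.1904 = 27 / 1.227 = 22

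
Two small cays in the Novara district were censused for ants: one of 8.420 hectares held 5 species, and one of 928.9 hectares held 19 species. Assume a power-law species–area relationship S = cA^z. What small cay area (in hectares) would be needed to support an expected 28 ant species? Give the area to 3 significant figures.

3640 hectares

z = ln(19/5) / ln(928.9/8.42) = 1.3350 / 4.7034 = 0.2838
c = 5 / 8.42^0.2838 = 5 / 1.831 = 2.731
A = (28/2.731)^(1/0.2838) ⇒ ln A = ln(10.25)/0.2838 = 8.2002
A = e^8.2002 ≈ 3642 hectares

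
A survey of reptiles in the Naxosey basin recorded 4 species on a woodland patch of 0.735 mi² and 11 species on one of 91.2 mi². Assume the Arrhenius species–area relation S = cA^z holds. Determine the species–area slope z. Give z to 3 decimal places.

0.210

Taking logs: ln S = ln c + z ln A, so z = (ln S₂ − ln S₁)/(ln A₂ − ln A₁).
z = ln(11/4) / ln(91.2/0.735) = ln(2.75) / ln(124.1) = 1.0116 / 4.8209 = 0.2098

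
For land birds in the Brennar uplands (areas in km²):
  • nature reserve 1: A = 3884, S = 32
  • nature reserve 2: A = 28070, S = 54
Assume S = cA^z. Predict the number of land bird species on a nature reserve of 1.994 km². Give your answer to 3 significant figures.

4.31

z = ln(54/32) / ln(28070/3884) = 0.5232 / 1.9778 = 0.2646
c = 32 / 3884^0.2646 = 32 / 8.904 = 3.594
S₃ = 3.594 × 1.994^0.2646 = 3.594 × 1.2 ≈ 4.314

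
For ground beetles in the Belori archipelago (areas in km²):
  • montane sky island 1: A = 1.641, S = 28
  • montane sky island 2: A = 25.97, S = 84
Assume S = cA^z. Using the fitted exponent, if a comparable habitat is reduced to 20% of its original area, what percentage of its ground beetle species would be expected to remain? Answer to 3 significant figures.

z = ln(84/28) / ln(25.97/1.641) = 1.0986 / 2.7616 = 0.3978
S_new/S_old = (A_new/A_old)^z = 0.2^0.3978 = exp(0.3978 × -1.6094) = 0.5272

52.7%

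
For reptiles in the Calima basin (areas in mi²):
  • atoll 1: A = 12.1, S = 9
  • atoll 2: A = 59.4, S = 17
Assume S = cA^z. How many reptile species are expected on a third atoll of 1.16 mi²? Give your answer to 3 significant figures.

3.53

z = ln(17/9) / ln(59.4/12.1) = 0.6360 / 1.5911 = 0.3997
c = 9 / 12.1^0.3997 = 9 / 2.709 = 3.322
S₃ = 3.322 × 1.16^0.3997 = 3.322 × 1.061 ≈ 3.525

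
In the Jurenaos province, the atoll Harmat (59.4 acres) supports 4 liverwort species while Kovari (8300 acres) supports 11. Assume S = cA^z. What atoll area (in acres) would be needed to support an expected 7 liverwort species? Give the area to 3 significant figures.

913 acres

z = ln(11/4) / ln(8300/59.4) = 1.0116 / 4.9397 = 0.2048
c = 4 / 59.4^0.2048 = 4 / 2.308 = 1.733
A = (7/1.733)^(1/0.2048) ⇒ ln A = ln(4.039)/0.2048 = 6.8169
A = e^6.8169 ≈ 913.2 acres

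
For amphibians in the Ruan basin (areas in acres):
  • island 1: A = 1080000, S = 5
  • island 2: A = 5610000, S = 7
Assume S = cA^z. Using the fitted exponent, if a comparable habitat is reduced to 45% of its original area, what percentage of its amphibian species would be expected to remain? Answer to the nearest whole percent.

z = ln(7/5) / ln(5610000/1080000) = 0.3365 / 1.6476 = 0.2042
S_new/S_old = (A_new/A_old)^z = 0.45^0.2042 = exp(0.2042 × -0.7985) = 0.8495

85%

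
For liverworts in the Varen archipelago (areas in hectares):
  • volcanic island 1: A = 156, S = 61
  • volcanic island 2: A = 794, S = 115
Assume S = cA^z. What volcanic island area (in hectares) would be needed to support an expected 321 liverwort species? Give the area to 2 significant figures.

11000 hectares

z = ln(115/61) / ln(794/156) = 0.6341 / 1.6272 = 0.3897
c = 61 / 156^0.3897 = 61 / 7.154 = 8.526
A = (321/8.526)^(1/0.3897) ⇒ ln A = ln(37.65)/0.3897 = 9.3115
A = e^9.3115 ≈ 11064 hectares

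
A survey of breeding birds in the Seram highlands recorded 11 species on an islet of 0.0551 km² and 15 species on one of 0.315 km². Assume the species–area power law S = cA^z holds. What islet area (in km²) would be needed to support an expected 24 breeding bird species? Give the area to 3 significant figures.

z = ln(15/11) / ln(0.315/0.0551) = 0.3102 / 1.7434 = 0.1779
c = 11 / 0.0551^0.1779 = 11 / 0.5971 = 18.42
A = (24/18.42)^(1/0.1779) ⇒ ln A = ln(1.303)/0.1779 = 1.4868
A = e^1.4868 ≈ 4.423 km²

4.42 km²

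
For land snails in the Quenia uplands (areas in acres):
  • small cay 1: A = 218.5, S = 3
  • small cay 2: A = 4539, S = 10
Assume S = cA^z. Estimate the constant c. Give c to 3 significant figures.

z = ln(S₂/S₁) / ln(A₂/A₁) = ln(10/3) / ln(4539/218.5) = 1.2040 / 3.0337 = 0.3969
c = S₁ / A₁^z = 3 / 218.5^0.3969 = 3 / 8.481 = 0.3537

0.354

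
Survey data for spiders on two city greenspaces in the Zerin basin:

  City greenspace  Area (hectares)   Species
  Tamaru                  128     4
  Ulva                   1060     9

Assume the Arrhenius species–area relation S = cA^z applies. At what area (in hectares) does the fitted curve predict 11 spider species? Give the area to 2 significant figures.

z = ln(9/4) / ln(1060/128) = 0.8109 / 2.1140 = 0.3836
c = 4 / 128^0.3836 = 4 / 6.432 = 0.6219
A = (11/0.6219)^(1/0.3836) ⇒ ln A = ln(17.69)/0.3836 = 7.4891
A = e^7.4891 ≈ 1789 hectares

1800 hectares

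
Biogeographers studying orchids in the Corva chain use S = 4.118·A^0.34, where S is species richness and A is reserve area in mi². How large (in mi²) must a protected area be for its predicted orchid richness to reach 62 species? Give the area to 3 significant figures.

2910 mi²

62 = 4.118 × A^0.34  ⇒  A^0.34 = 62/4.118 = 15.06
ln A = ln(15.06) / 0.34 = 2.7118 / 0.34 = 7.9758
A = e^7.9758 ≈ 2910 mi²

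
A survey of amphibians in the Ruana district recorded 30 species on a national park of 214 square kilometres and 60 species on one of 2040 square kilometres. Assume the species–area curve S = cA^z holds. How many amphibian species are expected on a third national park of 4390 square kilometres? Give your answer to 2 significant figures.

z = ln(60/30) / ln(2040/214) = 0.6931 / 2.2547 = 0.3074
c = 30 / 214^0.3074 = 30 / 5.205 = 5.764
S₃ = 5.764 × 4390^0.3074 = 5.764 × 13.18 ≈ 75.94

76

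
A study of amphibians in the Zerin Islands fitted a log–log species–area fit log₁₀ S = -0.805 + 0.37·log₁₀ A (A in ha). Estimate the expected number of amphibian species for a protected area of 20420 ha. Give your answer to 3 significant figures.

6.16

S = 0.1567 × 20420^0.37
ln S = ln 0.1567 + 0.37 × ln 20420 = -1.8536 + 0.37 × 9.9243 = 1.8184
S = e^1.8184 ≈ 6.162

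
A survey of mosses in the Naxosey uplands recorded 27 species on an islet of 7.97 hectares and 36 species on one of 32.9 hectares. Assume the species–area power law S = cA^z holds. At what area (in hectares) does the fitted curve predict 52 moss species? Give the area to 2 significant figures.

200 hectares

z = ln(36/27) / ln(32.9/7.97) = 0.2877 / 1.4178 = 0.2029
c = 27 / 7.97^0.2029 = 27 / 1.524 = 17.72
A = (52/17.72)^(1/0.2029) ⇒ ln A = ln(2.935)/0.2029 = 5.3057
A = e^5.3057 ≈ 201.5 hectares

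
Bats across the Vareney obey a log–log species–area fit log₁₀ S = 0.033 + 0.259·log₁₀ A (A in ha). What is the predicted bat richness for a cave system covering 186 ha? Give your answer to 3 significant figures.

4.18

S = 1.079 × 186^0.259 = 1.079 × 3.871 ≈ 4.176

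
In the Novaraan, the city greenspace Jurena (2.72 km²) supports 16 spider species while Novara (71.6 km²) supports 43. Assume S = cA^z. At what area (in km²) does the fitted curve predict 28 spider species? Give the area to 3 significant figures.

z = ln(43/16) / ln(71.6/2.72) = 0.9886 / 3.2705 = 0.3023
c = 16 / 2.72^0.3023 = 16 / 1.353 = 11.82
A = (28/11.82)^(1/0.3023) ⇒ ln A = ln(2.368)/0.3023 = 2.8519
A = e^2.8519 ≈ 17.32 km²

17.3 km²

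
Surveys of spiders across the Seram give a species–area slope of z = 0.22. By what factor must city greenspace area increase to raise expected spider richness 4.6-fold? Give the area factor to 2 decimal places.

1029.28

(A₂/A₁)^0.22 = 4.6, so A₂/A₁ = 4.6^(1/0.22) = 4.6^4.545
ln(A₂/A₁) = ln 4.6 / 0.22 = 1.5261 / 0.22 = 6.9366
A₂/A₁ = e^6.9366 ≈ 1029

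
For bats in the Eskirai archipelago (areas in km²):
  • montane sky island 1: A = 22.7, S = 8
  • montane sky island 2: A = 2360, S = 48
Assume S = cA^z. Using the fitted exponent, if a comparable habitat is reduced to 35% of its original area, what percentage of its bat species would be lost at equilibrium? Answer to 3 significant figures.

33.3%

z = ln(48/8) / ln(2360/22.7) = 1.7918 / 4.6441 = 0.3858
S_new/S_old = (A_new/A_old)^z = 0.35^0.3858 = exp(0.3858 × -1.0498) = 0.6669
Fraction lost = 1 − 0.6669 = 0.3331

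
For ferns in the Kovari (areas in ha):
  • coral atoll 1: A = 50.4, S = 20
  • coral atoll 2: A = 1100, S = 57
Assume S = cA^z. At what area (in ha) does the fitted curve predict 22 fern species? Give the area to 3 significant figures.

66.7 ha

z = ln(57/20) / ln(1100/50.4) = 1.0473 / 3.0831 = 0.3397
c = 20 / 50.4^0.3397 = 20 / 3.787 = 5.281
A = (22/5.281)^(1/0.3397) ⇒ ln A = ln(4.166)/0.3397 = 4.2006
A = e^4.2006 ≈ 66.72 ha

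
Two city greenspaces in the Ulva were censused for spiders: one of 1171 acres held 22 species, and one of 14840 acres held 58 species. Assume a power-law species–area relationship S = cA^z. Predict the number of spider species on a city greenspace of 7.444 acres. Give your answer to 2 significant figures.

z = ln(58/22) / ln(14840/1171) = 0.9694 / 2.5395 = 0.3817
c = 22 / 1171^0.3817 = 22 / 14.84 = 1.483
S₃ = 1.483 × 7.444^0.3817 = 1.483 × 2.152 ≈ 3.19

3.2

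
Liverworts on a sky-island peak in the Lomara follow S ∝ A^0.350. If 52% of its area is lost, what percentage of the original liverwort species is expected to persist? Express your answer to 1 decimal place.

S_new/S_old = (A_new/A_old)^z = 0.48^0.35
= exp(0.35 × ln 0.48) = exp(0.35 × -0.7340) = exp(-0.2569) ≈ 0.7735

77.3%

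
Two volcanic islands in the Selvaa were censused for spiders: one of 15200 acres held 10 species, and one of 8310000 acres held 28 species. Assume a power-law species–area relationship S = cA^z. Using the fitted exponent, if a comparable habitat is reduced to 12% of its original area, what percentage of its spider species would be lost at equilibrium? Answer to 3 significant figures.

29.3%

z = ln(28/10) / ln(8310000/15200) = 1.0296 / 6.3039 = 0.1633
S_new/S_old = (A_new/A_old)^z = 0.12^0.1633 = exp(0.1633 × -2.1203) = 0.7073
Fraction lost = 1 − 0.7073 = 0.2927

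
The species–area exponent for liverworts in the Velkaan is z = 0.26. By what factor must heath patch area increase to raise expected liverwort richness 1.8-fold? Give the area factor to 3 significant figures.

9.59

(A₂/A₁)^0.26 = 1.8, so A₂/A₁ = 1.8^(1/0.26) = 1.8^3.846
ln(A₂/A₁) = ln 1.8 / 0.26 = 0.5878 / 0.26 = 2.2607
A₂/A₁ = e^2.2607 ≈ 9.59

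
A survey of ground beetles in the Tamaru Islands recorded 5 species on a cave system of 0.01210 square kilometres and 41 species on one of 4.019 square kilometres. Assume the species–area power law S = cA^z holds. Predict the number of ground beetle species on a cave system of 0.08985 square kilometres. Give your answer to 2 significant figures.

z = ln(41/5) / ln(4.019/0.0121) = 2.1041 / 5.8056 = 0.3624
c = 5 / 0.0121^0.3624 = 5 / 0.2019 = 24.76
S₃ = 24.76 × 0.08985^0.3624 = 24.76 × 0.4176 ≈ 10.34

10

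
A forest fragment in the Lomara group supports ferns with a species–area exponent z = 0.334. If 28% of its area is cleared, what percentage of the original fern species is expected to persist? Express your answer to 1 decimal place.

89.6%

S_new/S_old = (A_new/A_old)^z = 0.72^0.334
= exp(0.334 × ln 0.72) = exp(0.334 × -0.3285) = exp(-0.1097) ≈ 0.8961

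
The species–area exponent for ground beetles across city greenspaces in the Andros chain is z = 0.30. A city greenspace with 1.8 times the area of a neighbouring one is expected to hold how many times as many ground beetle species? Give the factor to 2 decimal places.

S₂/S₁ = (A₂/A₁)^z = 1.8^0.3
ln(S₂/S₁) = 0.3 × ln 1.8 = 0.3 × 0.5878 = 0.1763
S₂/S₁ = e^0.1763 ≈ 1.193

1.19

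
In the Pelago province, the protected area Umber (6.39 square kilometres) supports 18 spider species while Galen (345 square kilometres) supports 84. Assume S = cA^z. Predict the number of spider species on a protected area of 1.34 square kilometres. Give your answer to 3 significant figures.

9.85

z = ln(84/18) / ln(345/6.39) = 1.5404 / 3.9888 = 0.3862
c = 18 / 6.39^0.3862 = 18 / 2.047 = 8.794
S₃ = 8.794 × 1.34^0.3862 = 8.794 × 1.12 ≈ 9.846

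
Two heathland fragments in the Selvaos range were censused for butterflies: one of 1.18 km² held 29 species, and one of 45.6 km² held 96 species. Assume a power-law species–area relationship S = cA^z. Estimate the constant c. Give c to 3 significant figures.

z = ln(S₂/S₁) / ln(A₂/A₁) = ln(96/29) / ln(45.6/1.18) = 1.1971 / 3.6544 = 0.3276
c = S₁ / A₁^z = 29 / 1.18^0.3276 = 29 / 1.056 = 27.47

27.5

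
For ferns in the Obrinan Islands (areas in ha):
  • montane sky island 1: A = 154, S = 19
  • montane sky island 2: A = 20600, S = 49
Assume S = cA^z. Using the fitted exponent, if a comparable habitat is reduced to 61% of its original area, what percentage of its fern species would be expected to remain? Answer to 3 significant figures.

z = ln(49/19) / ln(20600/154) = 0.9474 / 4.8961 = 0.1935
S_new/S_old = (A_new/A_old)^z = 0.61^0.1935 = exp(0.1935 × -0.4943) = 0.9088

90.9%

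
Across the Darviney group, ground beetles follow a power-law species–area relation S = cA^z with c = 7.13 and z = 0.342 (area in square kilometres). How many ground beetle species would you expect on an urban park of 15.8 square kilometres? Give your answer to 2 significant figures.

S = 7.13 × 15.8^0.342
ln S = ln 7.13 + 0.342 × ln 15.8 = 1.9643 + 0.342 × 2.7600 = 2.9082
S = e^2.9082 ≈ 18.32

18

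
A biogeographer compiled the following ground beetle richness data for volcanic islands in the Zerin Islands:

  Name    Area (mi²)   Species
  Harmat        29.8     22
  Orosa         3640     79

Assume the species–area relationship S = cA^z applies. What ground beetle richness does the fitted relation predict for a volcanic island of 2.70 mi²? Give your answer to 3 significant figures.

11.6

z = ln(79/22) / ln(3640/29.8) = 1.2784 / 4.8052 = 0.2660
c = 22 / 29.8^0.2660 = 22 / 2.467 = 8.917
S₃ = 8.917 × 2.7^0.2660 = 8.917 × 1.302 ≈ 11.61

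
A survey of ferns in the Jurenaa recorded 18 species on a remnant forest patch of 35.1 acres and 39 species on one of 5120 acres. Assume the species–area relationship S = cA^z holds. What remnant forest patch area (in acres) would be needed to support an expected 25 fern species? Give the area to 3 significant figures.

292 acres

z = ln(39/18) / ln(5120/35.1) = 0.7732 / 4.9827 = 0.1552
c = 18 / 35.1^0.1552 = 18 / 1.737 = 10.36
A = (25/10.36)^(1/0.1552) ⇒ ln A = ln(2.412)/0.1552 = 5.6752
A = e^5.6752 ≈ 291.5 acres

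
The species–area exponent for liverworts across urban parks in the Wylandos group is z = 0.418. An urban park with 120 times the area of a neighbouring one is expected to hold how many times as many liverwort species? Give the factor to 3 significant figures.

7.40

S₂/S₁ = (A₂/A₁)^z = 120^0.418
ln(S₂/S₁) = 0.418 × ln 120 = 0.418 × 4.7875 = 2.0012
S₂/S₁ = e^2.0012 ≈ 7.398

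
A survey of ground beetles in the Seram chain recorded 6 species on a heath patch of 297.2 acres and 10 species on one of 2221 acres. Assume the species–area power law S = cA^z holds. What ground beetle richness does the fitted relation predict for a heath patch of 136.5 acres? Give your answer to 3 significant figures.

z = ln(10/6) / ln(2221/297.2) = 0.5108 / 2.0113 = 0.2540
c = 6 / 297.2^0.2540 = 6 / 4.247 = 1.413
S₃ = 1.413 × 136.5^0.2540 = 1.413 × 3.486 ≈ 4.924

4.92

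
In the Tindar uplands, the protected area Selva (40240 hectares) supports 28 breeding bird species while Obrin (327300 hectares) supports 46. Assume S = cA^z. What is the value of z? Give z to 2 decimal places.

Taking logs: ln S = ln c + z ln A, so z = (ln S₂ − ln S₁)/(ln A₂ − ln A₁).
z = ln(46/28) / ln(327300/40240) = ln(1.643) / ln(8.134) = 0.4964 / 2.0960 = 0.2368

0.24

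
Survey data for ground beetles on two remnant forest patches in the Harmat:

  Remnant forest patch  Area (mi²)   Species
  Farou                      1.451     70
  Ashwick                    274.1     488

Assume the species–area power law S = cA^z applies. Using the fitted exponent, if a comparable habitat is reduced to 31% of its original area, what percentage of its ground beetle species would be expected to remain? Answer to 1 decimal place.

z = ln(488/70) / ln(274.1/1.451) = 1.9418 / 5.2412 = 0.3705
S_new/S_old = (A_new/A_old)^z = 0.31^0.3705 = exp(0.3705 × -1.1712) = 0.648

64.8%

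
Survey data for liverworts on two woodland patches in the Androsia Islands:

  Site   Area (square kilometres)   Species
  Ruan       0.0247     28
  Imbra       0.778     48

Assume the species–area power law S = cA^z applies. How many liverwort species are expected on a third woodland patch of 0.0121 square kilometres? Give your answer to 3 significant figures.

z = ln(48/28) / ln(0.778/0.0247) = 0.5390 / 3.4499 = 0.1562
c = 28 / 0.0247^0.1562 = 28 / 0.5609 = 49.92
S₃ = 49.92 × 0.0121^0.1562 = 49.92 × 0.5017 ≈ 25.05

25.0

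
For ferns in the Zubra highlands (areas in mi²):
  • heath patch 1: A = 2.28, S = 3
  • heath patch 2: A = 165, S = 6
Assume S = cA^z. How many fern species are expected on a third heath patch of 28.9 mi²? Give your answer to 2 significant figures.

4.5

z = ln(6/3) / ln(165/2.28) = 0.6931 / 4.2818 = 0.1619
c = 3 / 2.28^0.1619 = 3 / 1.143 = 2.625
S₃ = 2.625 × 28.9^0.1619 = 2.625 × 1.724 ≈ 4.526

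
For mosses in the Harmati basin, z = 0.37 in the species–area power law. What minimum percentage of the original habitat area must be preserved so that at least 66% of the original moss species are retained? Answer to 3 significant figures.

32.5%

Need (A_new/A_old)^0.37 = 0.66, so A_new/A_old = 0.66^(1/0.37) = 0.66^2.703
ln(A_new/A_old) = ln 0.66 / 0.37 = -0.4155 / 0.37 = -1.1230
A_new/A_old = e^-1.1230 ≈ 0.3253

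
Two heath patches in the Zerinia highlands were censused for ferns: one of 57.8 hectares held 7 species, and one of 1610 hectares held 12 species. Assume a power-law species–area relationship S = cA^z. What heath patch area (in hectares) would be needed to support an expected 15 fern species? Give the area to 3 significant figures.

z = ln(12/7) / ln(1610/57.8) = 0.5390 / 3.3270 = 0.1620
c = 7 / 57.8^0.1620 = 7 / 1.929 = 3.628
A = (15/3.628)^(1/0.1620) ⇒ ln A = ln(4.135)/0.1620 = 8.7614
A = e^8.7614 ≈ 6383 hectares

6380 hectares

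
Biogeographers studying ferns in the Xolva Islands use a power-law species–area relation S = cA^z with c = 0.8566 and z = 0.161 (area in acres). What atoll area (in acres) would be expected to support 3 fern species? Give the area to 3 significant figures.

3 = 0.8566 × A^0.161  ⇒  A^0.161 = 3/0.8566 = 3.502
ln A = ln(3.502) / 0.161 = 1.2534 / 0.161 = 7.7851
A = e^7.7851 ≈ 2404 acres

2400 acres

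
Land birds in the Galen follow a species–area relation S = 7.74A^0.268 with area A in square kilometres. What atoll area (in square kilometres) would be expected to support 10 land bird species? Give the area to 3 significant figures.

10 = 7.74 × A^0.268  ⇒  A^0.268 = 10/7.74 = 1.292
ln A = ln(1.292) / 0.268 = 0.2562 / 0.268 = 0.9559
A = e^0.9559 ≈ 2.601 square kilometres

2.60 square kilometres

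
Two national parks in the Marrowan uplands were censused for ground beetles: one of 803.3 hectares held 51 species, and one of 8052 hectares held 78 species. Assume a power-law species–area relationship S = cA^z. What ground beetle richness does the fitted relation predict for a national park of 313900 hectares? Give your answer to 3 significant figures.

153

z = ln(78/51) / ln(8052/803.3) = 0.4249 / 2.3049 = 0.1843
c = 51 / 803.3^0.1843 = 51 / 3.431 = 14.86
S₃ = 14.86 × 313900^0.1843 = 14.86 × 10.31 ≈ 153.2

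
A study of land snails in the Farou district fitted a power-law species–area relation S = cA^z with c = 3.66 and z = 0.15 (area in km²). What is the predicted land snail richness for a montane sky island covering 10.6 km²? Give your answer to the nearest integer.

5

S = 3.66 × 10.6^0.15
ln S = ln 3.66 + 0.15 × ln 10.6 = 1.2975 + 0.15 × 2.3609 = 1.6516
S = e^1.6516 ≈ 5.215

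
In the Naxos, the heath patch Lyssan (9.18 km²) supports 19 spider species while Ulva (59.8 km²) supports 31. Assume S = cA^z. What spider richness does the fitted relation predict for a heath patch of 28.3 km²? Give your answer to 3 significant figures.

z = ln(31/19) / ln(59.8/9.18) = 0.4895 / 1.8740 = 0.2612
c = 19 / 9.18^0.2612 = 19 / 1.785 = 10.65
S₃ = 10.65 × 28.3^0.2612 = 10.65 × 2.395 ≈ 25.5

25.5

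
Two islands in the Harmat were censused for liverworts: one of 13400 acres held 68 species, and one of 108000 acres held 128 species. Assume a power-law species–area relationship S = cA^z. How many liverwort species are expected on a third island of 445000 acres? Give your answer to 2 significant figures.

200

z = ln(128/68) / ln(108000/13400) = 0.6325 / 2.0869 = 0.3031
c = 68 / 13400^0.3031 = 68 / 17.82 = 3.816
S₃ = 3.816 × 445000^0.3031 = 3.816 × 51.52 ≈ 196.6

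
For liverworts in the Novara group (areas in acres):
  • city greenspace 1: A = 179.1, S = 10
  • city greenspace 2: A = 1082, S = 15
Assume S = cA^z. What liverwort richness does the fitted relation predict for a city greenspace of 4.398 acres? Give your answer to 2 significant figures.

z = ln(15/10) / ln(1082/179.1) = 0.4055 / 1.7986 = 0.2254
c = 10 / 179.1^0.2254 = 10 / 3.22 = 3.105
S₃ = 3.105 × 4.398^0.2254 = 3.105 × 1.396 ≈ 4.336

4.3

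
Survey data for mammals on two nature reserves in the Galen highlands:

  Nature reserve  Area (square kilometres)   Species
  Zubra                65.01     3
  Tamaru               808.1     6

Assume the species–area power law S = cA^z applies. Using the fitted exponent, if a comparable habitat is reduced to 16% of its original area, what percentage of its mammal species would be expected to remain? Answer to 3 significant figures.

z = ln(6/3) / ln(808.1/65.01) = 0.6931 / 2.5201 = 0.2750
S_new/S_old = (A_new/A_old)^z = 0.16^0.2750 = exp(0.2750 × -1.8326) = 0.6041

60.4%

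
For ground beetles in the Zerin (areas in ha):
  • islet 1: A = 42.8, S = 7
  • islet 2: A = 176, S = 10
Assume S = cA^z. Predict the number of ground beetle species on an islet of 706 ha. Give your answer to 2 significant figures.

14

z = ln(10/7) / ln(176/42.8) = 0.3567 / 1.4139 = 0.2523
c = 7 / 42.8^0.2523 = 7 / 2.58 = 2.714
S₃ = 2.714 × 706^0.2523 = 2.714 × 5.231 ≈ 14.2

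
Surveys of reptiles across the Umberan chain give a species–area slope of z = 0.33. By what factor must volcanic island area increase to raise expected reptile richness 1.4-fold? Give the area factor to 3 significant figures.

2.77

(A₂/A₁)^0.33 = 1.4, so A₂/A₁ = 1.4^(1/0.33) = 1.4^3.03
ln(A₂/A₁) = ln 1.4 / 0.33 = 0.3365 / 0.33 = 1.0196
A₂/A₁ = e^1.0196 ≈ 2.772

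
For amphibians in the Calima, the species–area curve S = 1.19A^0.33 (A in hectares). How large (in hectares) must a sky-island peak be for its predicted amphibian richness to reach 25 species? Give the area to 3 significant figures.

25 = 1.19 × A^0.33  ⇒  A^0.33 = 25/1.19 = 21.01
ln A = ln(21.01) / 0.33 = 3.0449 / 0.33 = 9.2270
A = e^9.2270 ≈ 10168 hectares

10200 hectares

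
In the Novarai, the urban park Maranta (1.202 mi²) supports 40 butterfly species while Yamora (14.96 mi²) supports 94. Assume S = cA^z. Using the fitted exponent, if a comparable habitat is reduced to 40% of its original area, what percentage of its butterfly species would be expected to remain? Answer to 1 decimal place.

73.3%

z = ln(94/40) / ln(14.96/1.202) = 0.8544 / 2.5214 = 0.3389
S_new/S_old = (A_new/A_old)^z = 0.4^0.3389 = exp(0.3389 × -0.9163) = 0.7331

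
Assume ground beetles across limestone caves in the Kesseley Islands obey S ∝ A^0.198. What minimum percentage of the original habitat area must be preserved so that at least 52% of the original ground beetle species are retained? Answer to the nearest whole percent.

Need (A_new/A_old)^0.198 = 0.52, so A_new/A_old = 0.52^(1/0.198) = 0.52^5.051
ln(A_new/A_old) = ln 0.52 / 0.198 = -0.6539 / 0.198 = -3.3027
A_new/A_old = e^-3.3027 ≈ 0.03679

4%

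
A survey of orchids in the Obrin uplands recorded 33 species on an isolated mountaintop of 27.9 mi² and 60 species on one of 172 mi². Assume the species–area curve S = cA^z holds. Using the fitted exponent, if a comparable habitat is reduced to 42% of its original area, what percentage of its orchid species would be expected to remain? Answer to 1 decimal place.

75.2%

z = ln(60/33) / ln(172/27.9) = 0.5978 / 1.8189 = 0.3287
S_new/S_old = (A_new/A_old)^z = 0.42^0.3287 = exp(0.3287 × -0.8675) = 0.7519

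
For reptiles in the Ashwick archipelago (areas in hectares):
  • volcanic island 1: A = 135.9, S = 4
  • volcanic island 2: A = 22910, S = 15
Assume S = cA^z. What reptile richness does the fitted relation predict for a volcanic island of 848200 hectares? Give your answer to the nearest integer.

z = ln(15/4) / ln(22910/135.9) = 1.3218 / 5.1274 = 0.2578
c = 4 / 135.9^0.2578 = 4 / 3.547 = 1.128
S₃ = 1.128 × 848200^0.2578 = 1.128 × 33.75 ≈ 38.06

38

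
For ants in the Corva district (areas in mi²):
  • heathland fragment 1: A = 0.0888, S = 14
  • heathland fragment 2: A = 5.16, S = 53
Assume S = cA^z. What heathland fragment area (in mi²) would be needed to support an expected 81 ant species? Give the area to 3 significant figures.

18.8 mi²

z = ln(53/14) / ln(5.16/0.0888) = 1.3312 / 4.0623 = 0.3277
c = 14 / 0.0888^0.3277 = 14 / 0.4523 = 30.96
A = (81/30.96)^(1/0.3277) ⇒ ln A = ln(2.617)/0.3277 = 2.9353
A = e^2.9353 ≈ 18.83 mi²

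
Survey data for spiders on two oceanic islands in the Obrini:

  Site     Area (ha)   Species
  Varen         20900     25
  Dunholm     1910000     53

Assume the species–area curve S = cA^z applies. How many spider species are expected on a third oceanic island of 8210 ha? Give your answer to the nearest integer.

21

z = ln(53/25) / ln(1910000/20900) = 0.7514 / 4.5151 = 0.1664
c = 25 / 20900^0.1664 = 25 / 5.236 = 4.775
S₃ = 4.775 × 8210^0.1664 = 4.775 × 4.482 ≈ 21.4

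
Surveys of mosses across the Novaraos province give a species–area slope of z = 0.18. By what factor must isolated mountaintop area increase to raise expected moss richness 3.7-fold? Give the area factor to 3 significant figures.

1430

(A₂/A₁)^0.18 = 3.7, so A₂/A₁ = 3.7^(1/0.18) = 3.7^5.556
ln(A₂/A₁) = ln 3.7 / 0.18 = 1.3083 / 0.18 = 7.2685
A₂/A₁ = e^7.2685 ≈ 1434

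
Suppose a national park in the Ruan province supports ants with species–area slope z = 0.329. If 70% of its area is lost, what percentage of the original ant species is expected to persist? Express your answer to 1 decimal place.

S_new/S_old = (A_new/A_old)^z = 0.3^0.329
= exp(0.329 × ln 0.3) = exp(0.329 × -1.2040) = exp(-0.3961) ≈ 0.6729

67.3%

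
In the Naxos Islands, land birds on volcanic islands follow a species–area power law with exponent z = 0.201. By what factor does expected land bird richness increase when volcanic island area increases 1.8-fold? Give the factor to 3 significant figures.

1.13

S₂/S₁ = (A₂/A₁)^z = 1.8^0.201
ln(S₂/S₁) = 0.201 × ln 1.8 = 0.201 × 0.5878 = 0.1181
S₂/S₁ = e^0.1181 ≈ 1.125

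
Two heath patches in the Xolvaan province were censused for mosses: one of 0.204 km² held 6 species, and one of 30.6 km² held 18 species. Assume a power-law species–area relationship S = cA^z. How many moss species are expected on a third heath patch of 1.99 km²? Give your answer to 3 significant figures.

z = ln(18/6) / ln(30.6/0.204) = 1.0986 / 5.0106 = 0.2193
c = 6 / 0.204^0.2193 = 6 / 0.7057 = 8.502
S₃ = 8.502 × 1.99^0.2193 = 8.502 × 1.163 ≈ 9.887

9.89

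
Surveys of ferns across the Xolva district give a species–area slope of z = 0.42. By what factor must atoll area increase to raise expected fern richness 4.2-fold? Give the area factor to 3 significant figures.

30.5

(A₂/A₁)^0.42 = 4.2, so A₂/A₁ = 4.2^(1/0.42) = 4.2^2.381
ln(A₂/A₁) = ln 4.2 / 0.42 = 1.4351 / 0.42 = 3.4169
A₂/A₁ = e^3.4169 ≈ 30.47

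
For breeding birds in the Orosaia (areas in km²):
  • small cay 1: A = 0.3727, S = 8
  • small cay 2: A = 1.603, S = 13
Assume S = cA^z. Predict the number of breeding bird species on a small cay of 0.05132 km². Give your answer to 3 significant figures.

4.14

z = ln(13/8) / ln(1.603/0.3727) = 0.4855 / 1.4589 = 0.3328
c = 8 / 0.3727^0.3328 = 8 / 0.72 = 11.11
S₃ = 11.11 × 0.05132^0.3328 = 11.11 × 0.3722 ≈ 4.135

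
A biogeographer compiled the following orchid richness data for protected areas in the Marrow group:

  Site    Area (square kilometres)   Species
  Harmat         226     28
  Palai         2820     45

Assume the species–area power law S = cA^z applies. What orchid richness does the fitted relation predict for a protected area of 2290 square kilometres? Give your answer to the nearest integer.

43

z = ln(45/28) / ln(2820/226) = 0.4745 / 2.5240 = 0.1880
c = 28 / 226^0.1880 = 28 / 2.77 = 10.11
S₃ = 10.11 × 2290^0.1880 = 10.11 × 4.281 ≈ 43.27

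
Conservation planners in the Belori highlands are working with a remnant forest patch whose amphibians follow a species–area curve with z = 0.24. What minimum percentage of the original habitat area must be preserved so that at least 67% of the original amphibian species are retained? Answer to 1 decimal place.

18.9%

Need (A_new/A_old)^0.24 = 0.67, so A_new/A_old = 0.67^(1/0.24) = 0.67^4.167
ln(A_new/A_old) = ln 0.67 / 0.24 = -0.4005 / 0.24 = -1.6687
A_new/A_old = e^-1.6687 ≈ 0.1885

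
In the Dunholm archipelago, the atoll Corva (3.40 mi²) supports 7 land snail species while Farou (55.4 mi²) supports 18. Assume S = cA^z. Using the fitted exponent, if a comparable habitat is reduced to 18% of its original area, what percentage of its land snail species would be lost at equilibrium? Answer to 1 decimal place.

z = ln(18/7) / ln(55.4/3.4) = 0.9445 / 2.7908 = 0.3384
S_new/S_old = (A_new/A_old)^z = 0.18^0.3384 = exp(0.3384 × -1.7148) = 0.5597
Fraction lost = 1 − 0.5597 = 0.4403

44.0%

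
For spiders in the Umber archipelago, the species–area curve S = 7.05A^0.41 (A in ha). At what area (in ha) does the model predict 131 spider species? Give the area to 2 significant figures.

1200 ha

131 = 7.05 × A^0.41  ⇒  A^0.41 = 131/7.05 = 18.58
ln A = ln(18.58) / 0.41 = 2.9222 / 0.41 = 7.1272
A = e^7.1272 ≈ 1245 ha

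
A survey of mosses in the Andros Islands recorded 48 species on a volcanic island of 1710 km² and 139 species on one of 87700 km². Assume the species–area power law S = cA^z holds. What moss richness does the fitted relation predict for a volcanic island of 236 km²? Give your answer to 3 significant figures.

z = ln(139/48) / ln(87700/1710) = 1.0633 / 3.9374 = 0.2700
c = 48 / 1710^0.2700 = 48 / 7.465 = 6.43
S₃ = 6.43 × 236^0.2700 = 6.43 × 4.373 ≈ 28.12

28.1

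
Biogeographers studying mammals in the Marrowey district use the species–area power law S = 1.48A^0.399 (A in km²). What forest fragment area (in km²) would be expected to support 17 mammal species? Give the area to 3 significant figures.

454 km²

17 = 1.48 × A^0.399  ⇒  A^0.399 = 17/1.48 = 11.49
ln A = ln(11.49) / 0.399 = 2.4412 / 0.399 = 6.1182
A = e^6.1182 ≈ 454.1 km²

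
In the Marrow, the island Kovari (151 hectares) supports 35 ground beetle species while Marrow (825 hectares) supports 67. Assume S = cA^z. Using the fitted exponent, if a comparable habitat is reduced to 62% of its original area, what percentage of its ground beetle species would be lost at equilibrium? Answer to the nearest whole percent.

17%

z = ln(67/35) / ln(825/151) = 0.6493 / 1.6981 = 0.3824
S_new/S_old = (A_new/A_old)^z = 0.62^0.3824 = exp(0.3824 × -0.4780) = 0.8329
Fraction lost = 1 − 0.8329 = 0.1671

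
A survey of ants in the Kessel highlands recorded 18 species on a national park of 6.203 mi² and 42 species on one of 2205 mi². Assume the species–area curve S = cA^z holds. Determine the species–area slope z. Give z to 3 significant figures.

Taking logs: ln S = ln c + z ln A, so z = (ln S₂ − ln S₁)/(ln A₂ − ln A₁).
z = ln(42/18) / ln(2205/6.203) = ln(2.333) / ln(355.5) = 0.8473 / 5.8734 = 0.1443

0.144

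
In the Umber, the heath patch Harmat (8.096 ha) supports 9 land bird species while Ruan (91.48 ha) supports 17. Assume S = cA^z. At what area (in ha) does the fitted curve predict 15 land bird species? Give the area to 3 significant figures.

56.8 ha

z = ln(17/9) / ln(91.48/8.096) = 0.6360 / 2.4248 = 0.2623
c = 9 / 8.096^0.2623 = 9 / 1.731 = 5.2
A = (15/5.2)^(1/0.2623) ⇒ ln A = ln(2.885)/0.2623 = 4.0389
A = e^4.0389 ≈ 56.77 ha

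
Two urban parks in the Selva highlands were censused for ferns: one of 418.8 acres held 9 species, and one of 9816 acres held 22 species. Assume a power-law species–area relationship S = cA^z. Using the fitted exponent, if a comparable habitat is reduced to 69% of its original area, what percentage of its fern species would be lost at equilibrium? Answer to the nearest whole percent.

z = ln(22/9) / ln(9816/418.8) = 0.8938 / 3.1544 = 0.2834
S_new/S_old = (A_new/A_old)^z = 0.69^0.2834 = exp(0.2834 × -0.3711) = 0.9002
Fraction lost = 1 − 0.9002 = 0.09981

10%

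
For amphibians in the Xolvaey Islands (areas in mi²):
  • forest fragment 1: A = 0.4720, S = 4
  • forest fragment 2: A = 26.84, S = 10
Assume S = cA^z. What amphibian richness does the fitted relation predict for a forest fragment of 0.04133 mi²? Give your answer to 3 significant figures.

2.30

z = ln(10/4) / ln(26.84/0.472) = 0.9163 / 4.0407 = 0.2268
c = 4 / 0.472^0.2268 = 4 / 0.8435 = 4.742
S₃ = 4.742 × 0.04133^0.2268 = 4.742 × 0.4855 ≈ 2.303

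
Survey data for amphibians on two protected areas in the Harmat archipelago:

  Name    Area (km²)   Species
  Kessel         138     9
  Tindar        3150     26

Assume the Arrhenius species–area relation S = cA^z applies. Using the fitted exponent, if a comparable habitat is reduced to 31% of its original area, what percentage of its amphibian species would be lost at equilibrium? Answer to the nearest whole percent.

33%

z = ln(26/9) / ln(3150/138) = 1.0609 / 3.1279 = 0.3392
S_new/S_old = (A_new/A_old)^z = 0.31^0.3392 = exp(0.3392 × -1.1712) = 0.6722
Fraction lost = 1 − 0.6722 = 0.3278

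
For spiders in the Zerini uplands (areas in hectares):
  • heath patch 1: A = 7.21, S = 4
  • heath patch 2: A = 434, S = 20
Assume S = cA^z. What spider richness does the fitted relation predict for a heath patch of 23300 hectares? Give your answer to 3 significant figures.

z = ln(20/4) / ln(434/7.21) = 1.6094 / 4.0976 = 0.3928
c = 4 / 7.21^0.3928 = 4 / 2.173 = 1.841
S₃ = 1.841 × 23300^0.3928 = 1.841 × 51.93 ≈ 95.61

95.6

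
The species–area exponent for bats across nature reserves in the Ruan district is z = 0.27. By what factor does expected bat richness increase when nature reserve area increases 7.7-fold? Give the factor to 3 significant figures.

1.74

S₂/S₁ = (A₂/A₁)^z = 7.7^0.27
ln(S₂/S₁) = 0.27 × ln 7.7 = 0.27 × 2.0412 = 0.5511
S₂/S₁ = e^0.5511 ≈ 1.735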